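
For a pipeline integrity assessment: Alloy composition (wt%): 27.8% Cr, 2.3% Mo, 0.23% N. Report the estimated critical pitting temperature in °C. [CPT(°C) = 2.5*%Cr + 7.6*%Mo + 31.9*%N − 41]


Apply the ASTM G48 empirical CPT estimate: CPT(°C) = 2.5*%Cr + 7.6*%Mo + 31.9*%N − 41
2.5*27.8 = 69.5; 7.6*2.3 = 17.48; 31.9*0.23 = 7.337
CPT = 69.5 + 17.48 + 7.337 − 41 = 53.317 °C
Rounded to 0.1 °C: CPT ≈ 53.3 °C

53.3 °C


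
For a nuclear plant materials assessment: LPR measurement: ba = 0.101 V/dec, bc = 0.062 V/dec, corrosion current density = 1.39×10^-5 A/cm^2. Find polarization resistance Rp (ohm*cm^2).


Apply the Stern-Geary equation: Rp = ba*bc / (2.303*icorr*(ba+bc))
ba*bc = 0.101*0.062 = 0.006262
ba+bc = 0.163; 2.303*icorr*(ba+bc) = 2.303*1.39×10^-5*0.163 = 5.2179071×10^-6
Rp = 0.006262 / 5.2179071×10^-6 = 1200.1 ohm*cm^2

1200.1 ohm*cm^2


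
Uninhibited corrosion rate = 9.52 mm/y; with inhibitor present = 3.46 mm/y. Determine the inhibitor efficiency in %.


Apply the inhibitor-efficiency definition: IE = (CR_blank − CR_inh)/CR_blank × 100
IE = (9.52 − 3.46) / 9.52 × 100
IE = 6.06 / 9.52 × 100 = 63.7 %

63.7 %


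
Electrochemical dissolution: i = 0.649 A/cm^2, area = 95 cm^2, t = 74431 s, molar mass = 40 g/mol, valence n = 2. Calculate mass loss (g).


Apply Faraday's law: m = i*A*t*M / (n*F)
Total charge passed Q = i*A*t = 0.649*95*74431 = 4589043.305 C
m = Q*M/(n*F) = 4589043.305*40/(2*96485) = 951.24492 g

951.24492 g


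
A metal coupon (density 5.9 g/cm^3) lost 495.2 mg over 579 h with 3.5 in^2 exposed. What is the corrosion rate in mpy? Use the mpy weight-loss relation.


Apply the mpy weight-loss relation: CR = 534 * W / (D * A * T)
Numerator: 534 * 495.2 = 264436.8
Denominator: 5.9 * 3.5 * 579 = 11956.35
CR = 264436.8 / 11956.35 = 22.117 mpy

22.117 mpy


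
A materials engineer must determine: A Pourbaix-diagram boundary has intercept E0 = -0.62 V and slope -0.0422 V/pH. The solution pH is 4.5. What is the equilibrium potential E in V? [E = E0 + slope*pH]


Apply the Pourbaix line equation: E = E0 + slope*pH
E = -0.62 + (-0.0422)*4.5 = -0.62 + (-0.1899) = -0.8099 V
Rounded to 4 decimal places: E = -0.8099 V

-0.8099 V


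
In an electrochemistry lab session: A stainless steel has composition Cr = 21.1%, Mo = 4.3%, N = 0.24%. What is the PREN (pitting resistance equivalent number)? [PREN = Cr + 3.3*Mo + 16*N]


Apply the PREN formula: PREN = Cr + 3.3*Mo + 16*N
PREN = 21.1 + 3.3*4.3 + 16*0.24
PREN = 21.1 + 14.19 + 3.84 = 39.13

39.13


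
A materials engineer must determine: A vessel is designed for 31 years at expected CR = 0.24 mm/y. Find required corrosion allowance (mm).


Corrosion allowance = CR × design life
CA = 0.24 * 31 = 7.44 mm

7.44 mm


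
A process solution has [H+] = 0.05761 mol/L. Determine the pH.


pH = −log10[H+]
pH = −log10(0.05761) = 1.24

1.24


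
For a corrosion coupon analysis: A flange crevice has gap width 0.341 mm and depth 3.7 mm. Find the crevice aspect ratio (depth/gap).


Aspect ratio = depth / gap
Ratio = 3.7 / 0.341 = 10.9

10.9


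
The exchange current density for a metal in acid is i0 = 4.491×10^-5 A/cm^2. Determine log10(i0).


i0 = 4.491×10^-5 A/cm^2
log10(i0) = -4.348

-4.348


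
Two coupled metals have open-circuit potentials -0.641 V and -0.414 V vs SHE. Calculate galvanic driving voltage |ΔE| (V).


Driving voltage is the absolute potential difference.
|ΔE| = |-0.641 − (-0.414)| = 0.227 V

0.227 V


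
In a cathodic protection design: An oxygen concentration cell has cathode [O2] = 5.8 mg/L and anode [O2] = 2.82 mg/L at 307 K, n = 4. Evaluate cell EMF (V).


Apply the Nernst concentration-cell relation: E = (RT/nF)*ln(C_cathode/C_anode)
RT/nF = 8.314*307/(4*96485) = 0.00661346 V
ln(5.8/2.82) = 0.72112
E = 0.00661346 * 0.72112 = 0.00477 V

0.00477 V


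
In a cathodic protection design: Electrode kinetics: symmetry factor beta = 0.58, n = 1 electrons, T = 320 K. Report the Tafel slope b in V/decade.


Apply the Tafel slope relation: b = 2.303*R*T/(beta*n*F)
Numerator: 2.303 * 8.314 * 320 = 6127.09
Denominator: 0.58 * 1 * 96485 = 55961.3
b = 6127.09 / 55961.3 = 0.109 V/decade

0.109 V/decade


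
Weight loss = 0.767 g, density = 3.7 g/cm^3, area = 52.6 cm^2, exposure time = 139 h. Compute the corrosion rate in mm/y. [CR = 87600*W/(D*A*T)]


Apply the mm/y weight-loss relation: CR = 87600 * W / (D * A * T)
Numerator: 87600 * 0.767 = 67189.2
Denominator: 3.7 * 52.6 * 139 = 27052.18
CR = 67189.2 / 27052.18 = 2.48369 mm/y

2.48369 mm/y


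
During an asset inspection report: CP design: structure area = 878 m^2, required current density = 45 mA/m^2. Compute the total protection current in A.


I = area * current density, then convert mA → A (÷1000)
I = 878 * 45 / 1000 = 39.51 A

39.51 A


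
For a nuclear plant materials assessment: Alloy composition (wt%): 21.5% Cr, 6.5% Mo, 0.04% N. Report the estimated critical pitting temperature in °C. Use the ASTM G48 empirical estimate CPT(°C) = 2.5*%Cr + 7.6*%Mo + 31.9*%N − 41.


Apply the ASTM G48 empirical CPT estimate: CPT(°C) = 2.5*%Cr + 7.6*%Mo + 31.9*%N − 41
2.5*21.5 = 53.75; 7.6*6.5 = 49.4; 31.9*0.04 = 1.276
CPT = 53.75 + 49.4 + 1.276 − 41 = 63.426 °C
Rounded to 0.1 °C: CPT ≈ 63.4 °C

63.4 °C


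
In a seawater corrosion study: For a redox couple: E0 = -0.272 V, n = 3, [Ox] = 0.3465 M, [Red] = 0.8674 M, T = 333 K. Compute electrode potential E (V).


Apply the Nernst equation: E = E0 + (RT/nF)*ln([Ox]/[Red])
Step 1: RT/nF = 8.314*333/(3*96485) = 0.00956474 V
Step 2: [Ox]/[Red] = 0.3465/0.8674 = 0.39947
Step 3: ln(0.39947) = -0.917617
Step 4: correction = 0.00956474 * -0.917617 = -0.009 V
E = -0.272 + -0.009 = -0.281 V

-0.281 V


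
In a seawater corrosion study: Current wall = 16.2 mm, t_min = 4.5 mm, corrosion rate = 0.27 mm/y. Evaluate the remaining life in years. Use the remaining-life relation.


Apply the remaining-life relation: RL = (t_current − t_min) / CR
RL = (16.2 − 4.5) / 0.27 = 11.7 / 0.27 = 43.3 years

43.3 years


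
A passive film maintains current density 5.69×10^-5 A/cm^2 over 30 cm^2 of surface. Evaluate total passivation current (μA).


I = i_pass * A, then convert A → μA (×10^6)
I = 5.69×10^-5 * 30 * 10^6 = 1707.0 μA

1707.0 μA


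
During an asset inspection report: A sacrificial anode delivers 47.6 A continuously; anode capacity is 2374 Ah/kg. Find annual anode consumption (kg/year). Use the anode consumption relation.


Annual consumption = current * hours per year / capacity
Rate = 47.6 * 8760 / 2374 = 175.6 kg/year

175.6 kg/year


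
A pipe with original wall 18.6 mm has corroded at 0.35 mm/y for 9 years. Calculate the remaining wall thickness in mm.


Remaining wall = original − CR × time
t = 18.6 − 0.35*9 = 18.6 − 3.15 = 15.45 mm

15.45 mm


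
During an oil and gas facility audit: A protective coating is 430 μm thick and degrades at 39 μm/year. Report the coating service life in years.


Service life = thickness / degradation rate
Life = 430 / 39 = 11.0 years

11.0 years


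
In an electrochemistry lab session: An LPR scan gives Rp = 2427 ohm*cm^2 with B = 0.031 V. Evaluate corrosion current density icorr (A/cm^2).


Apply the Stern-Geary relation: icorr = B / Rp
icorr = 0.031 / 2427 = 1.277×10^-5 A/cm^2

1.277×10^-5 A/cm^2


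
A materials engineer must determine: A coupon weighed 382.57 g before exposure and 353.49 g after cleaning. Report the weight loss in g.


Weight loss = initial − final
WL = 382.57 − 353.49 = 29.08 g

29.08 g


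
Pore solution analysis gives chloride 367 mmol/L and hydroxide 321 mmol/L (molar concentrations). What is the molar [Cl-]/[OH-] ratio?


Threshold parameter = [Cl-] / [OH-] (molar basis; both in mmol/L, so units cancel)
Ratio = 367 / 321 = 1.14

1.14


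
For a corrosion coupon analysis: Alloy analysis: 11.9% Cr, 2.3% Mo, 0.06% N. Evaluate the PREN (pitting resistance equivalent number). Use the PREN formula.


Apply the PREN formula: PREN = Cr + 3.3*Mo + 16*N
PREN = 11.9 + 3.3*2.3 + 16*0.06
PREN = 11.9 + 7.59 + 0.96 = 20.45

20.45


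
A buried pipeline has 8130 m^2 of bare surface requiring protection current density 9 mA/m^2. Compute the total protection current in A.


I = area * current density, then convert mA → A (÷1000)
I = 8130 * 9 / 1000 = 73.17 A

73.17 A


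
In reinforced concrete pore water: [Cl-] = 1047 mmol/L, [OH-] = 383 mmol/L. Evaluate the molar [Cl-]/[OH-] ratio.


Threshold parameter = [Cl-] / [OH-] (molar basis; both in mmol/L, so units cancel)
Ratio = 1047 / 383 = 2.73

2.73


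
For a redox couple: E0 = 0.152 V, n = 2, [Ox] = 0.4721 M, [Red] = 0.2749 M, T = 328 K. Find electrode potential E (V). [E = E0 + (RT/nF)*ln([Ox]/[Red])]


Apply the Nernst equation: E = E0 + (RT/nF)*ln([Ox]/[Red])
Step 1: RT/nF = 8.314*328/(2*96485) = 0.01413169 V
Step 2: [Ox]/[Red] = 0.4721/0.2749 = 1.717352
Step 3: ln(1.717352) = 0.540784
Step 4: correction = 0.01413169 * 0.540784 = 0.0076 V
E = 0.152 + 0.0076 = 0.1596 V

0.1596 V


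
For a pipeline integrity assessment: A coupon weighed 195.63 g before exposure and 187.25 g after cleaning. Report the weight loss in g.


Weight loss = initial − final
WL = 195.63 − 187.25 = 8.38 g

8.38 g


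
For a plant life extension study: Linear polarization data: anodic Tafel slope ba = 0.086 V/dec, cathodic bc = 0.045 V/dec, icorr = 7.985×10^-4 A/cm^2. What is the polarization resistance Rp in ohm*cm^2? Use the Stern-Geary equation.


Apply the Stern-Geary equation: Rp = ba*bc / (2.303*icorr*(ba+bc))
ba*bc = 0.086*0.045 = 0.00387
ba+bc = 0.131; 2.303*icorr*(ba+bc) = 2.303*7.985×10^-4*0.131 = 2.4090186×10^-4
Rp = 0.00387 / 2.4090186×10^-4 = 16.1 ohm*cm^2

16.1 ohm*cm^2


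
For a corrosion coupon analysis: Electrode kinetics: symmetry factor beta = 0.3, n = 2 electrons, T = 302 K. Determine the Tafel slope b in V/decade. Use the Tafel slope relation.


Apply the Tafel slope relation: b = 2.303*R*T/(beta*n*F)
Numerator: 2.303 * 8.314 * 302 = 5782.44
Denominator: 0.3 * 2 * 96485 = 57891.0
b = 5782.44 / 57891.0 = 0.1 V/decade

0.1 V/decade


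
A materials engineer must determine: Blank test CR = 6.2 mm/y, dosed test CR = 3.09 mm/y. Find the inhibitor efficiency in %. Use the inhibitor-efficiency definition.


Apply the inhibitor-efficiency definition: IE = (CR_blank − CR_inh)/CR_blank × 100
IE = (6.2 − 3.09) / 6.2 × 100
IE = 3.11 / 6.2 × 100 = 50.2 %

50.2 %


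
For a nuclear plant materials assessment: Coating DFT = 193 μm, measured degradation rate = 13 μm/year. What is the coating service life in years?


Service life = thickness / degradation rate
Life = 193 / 13 = 14.8 years

14.8 years


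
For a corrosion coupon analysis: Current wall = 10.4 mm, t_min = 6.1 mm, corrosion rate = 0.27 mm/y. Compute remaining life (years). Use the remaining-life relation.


Apply the remaining-life relation: RL = (t_current − t_min) / CR
RL = (10.4 − 6.1) / 0.27 = 4.3 / 0.27 = 15.9 years

15.9 years


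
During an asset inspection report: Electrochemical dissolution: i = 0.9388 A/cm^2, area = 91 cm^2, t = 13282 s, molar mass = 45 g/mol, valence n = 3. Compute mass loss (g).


Apply Faraday's law: m = i*A*t*M / (n*F)
Total charge passed Q = i*A*t = 0.9388*91*13282 = 1134691.8856 C
m = Q*M/(n*F) = 1134691.8856*45/(3*96485) = 176.4044 g

176.4044 g


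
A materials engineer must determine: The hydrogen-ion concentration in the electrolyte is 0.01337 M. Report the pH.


pH = −log10[H+]
pH = −log10(0.01337) = 1.87

1.87


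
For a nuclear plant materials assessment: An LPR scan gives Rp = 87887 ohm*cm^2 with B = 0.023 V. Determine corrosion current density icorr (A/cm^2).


Apply the Stern-Geary relation: icorr = B / Rp
icorr = 0.023 / 87887 = 2.617×10^-7 A/cm^2

2.617×10^-7 A/cm^2


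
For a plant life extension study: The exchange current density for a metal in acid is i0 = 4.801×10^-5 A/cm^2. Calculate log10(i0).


i0 = 4.801×10^-5 A/cm^2
log10(i0) = -4.319

-4.319


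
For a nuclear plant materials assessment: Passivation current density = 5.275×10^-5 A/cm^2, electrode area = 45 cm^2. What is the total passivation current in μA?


I = i_pass * A, then convert A → μA (×10^6)
I = 5.275×10^-5 * 45 * 10^6 = 2373.75 μA

2373.75 μA


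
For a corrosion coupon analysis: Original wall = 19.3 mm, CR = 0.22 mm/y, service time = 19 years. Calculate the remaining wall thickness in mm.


Remaining wall = original − CR × time
t = 19.3 − 0.22*19 = 19.3 − 4.18 = 15.12 mm

15.12 mm


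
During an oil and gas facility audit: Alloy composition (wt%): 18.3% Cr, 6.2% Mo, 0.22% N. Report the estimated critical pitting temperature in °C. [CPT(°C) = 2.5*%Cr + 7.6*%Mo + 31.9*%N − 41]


Apply the ASTM G48 empirical CPT estimate: CPT(°C) = 2.5*%Cr + 7.6*%Mo + 31.9*%N − 41
2.5*18.3 = 45.75; 7.6*6.2 = 47.12; 31.9*0.22 = 7.018
CPT = 45.75 + 47.12 + 7.018 − 41 = 58.888 °C
Rounded to 0.1 °C: CPT ≈ 58.9 °C

58.9 °C


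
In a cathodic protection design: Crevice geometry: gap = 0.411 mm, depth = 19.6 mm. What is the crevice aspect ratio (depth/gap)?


Aspect ratio = depth / gap
Ratio = 19.6 / 0.411 = 47.7

47.7


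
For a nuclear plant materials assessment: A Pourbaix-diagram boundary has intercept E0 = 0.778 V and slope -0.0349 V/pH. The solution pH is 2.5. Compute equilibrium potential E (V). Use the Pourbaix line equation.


Apply the Pourbaix line equation: E = E0 + slope*pH
E = 0.778 + (-0.0349)*2.5 = 0.778 + (-0.08725) = 0.69075 V
Rounded to 4 decimal places: E = 0.6908 V

0.6908 V


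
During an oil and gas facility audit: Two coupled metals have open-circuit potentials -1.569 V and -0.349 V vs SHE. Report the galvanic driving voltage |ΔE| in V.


Driving voltage is the absolute potential difference.
|ΔE| = |-1.569 − (-0.349)| = 1.22 V

1.22 V


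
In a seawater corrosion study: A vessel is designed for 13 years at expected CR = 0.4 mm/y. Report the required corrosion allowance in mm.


Corrosion allowance = CR × design life
CA = 0.4 * 13 = 5.2 mm

5.2 mm


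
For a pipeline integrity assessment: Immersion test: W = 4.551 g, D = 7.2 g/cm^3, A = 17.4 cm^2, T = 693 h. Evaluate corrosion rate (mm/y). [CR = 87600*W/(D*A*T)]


Apply the mm/y weight-loss relation: CR = 87600 * W / (D * A * T)
Numerator: 87600 * 4.551 = 398667.6
Denominator: 7.2 * 17.4 * 693 = 86819.04
CR = 398667.6 / 86819.04 = 4.59194 mm/y

4.59194 mm/y


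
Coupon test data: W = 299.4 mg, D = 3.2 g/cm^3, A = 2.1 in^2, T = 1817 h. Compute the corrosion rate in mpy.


Apply the mpy weight-loss relation: CR = 534 * W / (D * A * T)
Numerator: 534 * 299.4 = 159879.6
Denominator: 3.2 * 2.1 * 1817 = 12210.24
CR = 159879.6 / 12210.24 = 13.0939 mpy

13.0939 mpy


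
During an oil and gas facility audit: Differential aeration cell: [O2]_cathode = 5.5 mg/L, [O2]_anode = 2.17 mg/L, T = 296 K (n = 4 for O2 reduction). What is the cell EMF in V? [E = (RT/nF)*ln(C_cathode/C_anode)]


Apply the Nernst concentration-cell relation: E = (RT/nF)*ln(C_cathode/C_anode)
RT/nF = 8.314*296/(4*96485) = 0.00637649 V
ln(5.5/2.17) = 0.93002
E = 0.00637649 * 0.93002 = 0.00593 V

0.00593 V


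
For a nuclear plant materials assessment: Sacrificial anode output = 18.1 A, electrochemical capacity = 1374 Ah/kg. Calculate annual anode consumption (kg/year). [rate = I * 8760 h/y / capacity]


Annual consumption = current * hours per year / capacity
Rate = 18.1 * 8760 / 1374 = 115.4 kg/year

115.4 kg/year


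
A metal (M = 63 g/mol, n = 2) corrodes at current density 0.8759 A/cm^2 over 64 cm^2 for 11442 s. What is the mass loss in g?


Apply Faraday's law: m = i*A*t*M / (n*F)
Total charge passed Q = i*A*t = 0.8759*64*11442 = 641411.0592 C
m = Q*M/(n*F) = 641411.0592*63/(2*96485) = 209.40507 g

209.40507 g


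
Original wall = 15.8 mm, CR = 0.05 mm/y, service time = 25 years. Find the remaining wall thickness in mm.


Remaining wall = original − CR × time
t = 15.8 − 0.05*25 = 15.8 − 1.25 = 14.55 mm

14.55 mm


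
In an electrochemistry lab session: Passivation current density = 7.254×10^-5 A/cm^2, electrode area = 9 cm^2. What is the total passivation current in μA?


I = i_pass * A, then convert A → μA (×10^6)
I = 7.254×10^-5 * 9 * 10^6 = 652.86 μA

652.86 μA


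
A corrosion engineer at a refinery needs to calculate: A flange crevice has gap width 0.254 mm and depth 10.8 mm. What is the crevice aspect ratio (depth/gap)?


Aspect ratio = depth / gap
Ratio = 10.8 / 0.254 = 42.5

42.5


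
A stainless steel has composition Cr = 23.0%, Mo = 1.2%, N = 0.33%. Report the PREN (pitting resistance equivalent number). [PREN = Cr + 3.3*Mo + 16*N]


Apply the PREN formula: PREN = Cr + 3.3*Mo + 16*N
PREN = 23.0 + 3.3*1.2 + 16*0.33
PREN = 23.0 + 3.96 + 5.28 = 32.24

32.24


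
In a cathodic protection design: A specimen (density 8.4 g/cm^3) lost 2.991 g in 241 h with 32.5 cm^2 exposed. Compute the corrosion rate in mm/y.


Apply the mm/y weight-loss relation: CR = 87600 * W / (D * A * T)
Numerator: 87600 * 2.991 = 262011.6
Denominator: 8.4 * 32.5 * 241 = 65793.0
CR = 262011.6 / 65793.0 = 3.982363 mm/y

3.982363 mm/y


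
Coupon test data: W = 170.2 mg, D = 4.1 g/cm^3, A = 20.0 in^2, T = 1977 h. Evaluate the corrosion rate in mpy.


Apply the mpy weight-loss relation: CR = 534 * W / (D * A * T)
Numerator: 534 * 170.2 = 90886.8
Denominator: 4.1 * 20.0 * 1977 = 162114.0
CR = 90886.8 / 162114.0 = 0.56064 mpy

0.56064 mpy


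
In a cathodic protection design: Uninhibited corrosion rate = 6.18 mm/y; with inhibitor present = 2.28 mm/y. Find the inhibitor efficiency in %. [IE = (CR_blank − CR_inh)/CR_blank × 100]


Apply the inhibitor-efficiency definition: IE = (CR_blank − CR_inh)/CR_blank × 100
IE = (6.18 − 2.28) / 6.18 × 100
IE = 3.9 / 6.18 × 100 = 63.1 %

63.1 %


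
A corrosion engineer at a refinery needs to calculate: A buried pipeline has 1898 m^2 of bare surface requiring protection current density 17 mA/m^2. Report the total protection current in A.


I = area * current density, then convert mA → A (÷1000)
I = 1898 * 17 / 1000 = 32.27 A

32.27 A


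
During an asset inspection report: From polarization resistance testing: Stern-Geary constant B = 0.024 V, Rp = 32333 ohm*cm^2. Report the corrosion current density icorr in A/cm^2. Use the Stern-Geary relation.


Apply the Stern-Geary relation: icorr = B / Rp
icorr = 0.024 / 32333 = 7.423×10^-7 A/cm^2

7.423×10^-7 A/cm^2


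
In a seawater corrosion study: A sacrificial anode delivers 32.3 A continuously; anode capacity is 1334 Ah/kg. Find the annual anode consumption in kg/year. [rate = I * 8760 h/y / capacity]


Annual consumption = current * hours per year / capacity
Rate = 32.3 * 8760 / 1334 = 212.1 kg/year

212.1 kg/year


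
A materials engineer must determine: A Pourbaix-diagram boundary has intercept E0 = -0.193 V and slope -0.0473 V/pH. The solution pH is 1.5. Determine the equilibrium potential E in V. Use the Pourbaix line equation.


Apply the Pourbaix line equation: E = E0 + slope*pH
E = -0.193 + (-0.0473)*1.5 = -0.193 + (-0.07095) = -0.26395 V
Rounded to 3 decimal places: E = -0.264 V

-0.264 V


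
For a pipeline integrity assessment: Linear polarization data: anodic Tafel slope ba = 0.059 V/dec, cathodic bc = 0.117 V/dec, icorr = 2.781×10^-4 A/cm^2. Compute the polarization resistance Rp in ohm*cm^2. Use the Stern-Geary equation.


Apply the Stern-Geary equation: Rp = ba*bc / (2.303*icorr*(ba+bc))
ba*bc = 0.059*0.117 = 0.006903
ba+bc = 0.176; 2.303*icorr*(ba+bc) = 2.303*2.781×10^-4*0.176 = 1.1272172×10^-4
Rp = 0.006903 / 1.1272172×10^-4 = 61.2 ohm*cm^2

61.2 ohm*cm^2


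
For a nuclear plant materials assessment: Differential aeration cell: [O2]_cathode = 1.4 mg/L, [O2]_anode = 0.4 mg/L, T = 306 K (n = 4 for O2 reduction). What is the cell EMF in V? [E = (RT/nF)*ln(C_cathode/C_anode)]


Apply the Nernst concentration-cell relation: E = (RT/nF)*ln(C_cathode/C_anode)
RT/nF = 8.314*306/(4*96485) = 0.00659192 V
ln(1.4/0.4) = 1.25276
E = 0.00659192 * 1.25276 = 0.00826 V

0.00826 V


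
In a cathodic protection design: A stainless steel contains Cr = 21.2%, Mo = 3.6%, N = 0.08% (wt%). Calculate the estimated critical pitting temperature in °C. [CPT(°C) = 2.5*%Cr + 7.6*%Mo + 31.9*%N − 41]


Apply the ASTM G48 empirical CPT estimate: CPT(°C) = 2.5*%Cr + 7.6*%Mo + 31.9*%N − 41
2.5*21.2 = 53; 7.6*3.6 = 27.36; 31.9*0.08 = 2.552
CPT = 53 + 27.36 + 2.552 − 41 = 41.912 °C
Rounded to 0.1 °C: CPT ≈ 41.9 °C

41.9 °C


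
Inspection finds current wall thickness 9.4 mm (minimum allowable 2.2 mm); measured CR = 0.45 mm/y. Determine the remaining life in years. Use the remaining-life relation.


Apply the remaining-life relation: RL = (t_current − t_min) / CR
RL = (9.4 − 2.2) / 0.45 = 7.2 / 0.45 = 16.0 years

16.0 years


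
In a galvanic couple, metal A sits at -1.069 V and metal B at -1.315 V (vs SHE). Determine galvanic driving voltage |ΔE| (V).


Driving voltage is the absolute potential difference.
|ΔE| = |-1.069 − (-1.315)| = 0.246 V

0.246 V


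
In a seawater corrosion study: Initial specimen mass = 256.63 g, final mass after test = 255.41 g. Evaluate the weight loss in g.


Weight loss = initial − final
WL = 256.63 − 255.41 = 1.22 g

1.22 g


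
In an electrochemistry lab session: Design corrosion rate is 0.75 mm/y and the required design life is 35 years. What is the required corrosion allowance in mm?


Corrosion allowance = CR × design life
CA = 0.75 * 35 = 26.25 mm

26.25 mm


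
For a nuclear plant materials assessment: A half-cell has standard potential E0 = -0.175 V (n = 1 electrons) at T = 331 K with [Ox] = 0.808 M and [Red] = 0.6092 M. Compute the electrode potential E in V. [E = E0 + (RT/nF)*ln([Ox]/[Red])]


Apply the Nernst equation: E = E0 + (RT/nF)*ln([Ox]/[Red])
Step 1: RT/nF = 8.314*331/(1*96485) = 0.02852188 V
Step 2: [Ox]/[Red] = 0.808/0.6092 = 1.32633
Step 3: ln(1.32633) = 0.282416
Step 4: correction = 0.02852188 * 0.282416 = 0.008 V
E = -0.175 + 0.008 = -0.167 V

-0.167 V


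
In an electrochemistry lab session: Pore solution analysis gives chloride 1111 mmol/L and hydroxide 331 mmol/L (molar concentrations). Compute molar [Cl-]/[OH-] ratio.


Threshold parameter = [Cl-] / [OH-] (molar basis; both in mmol/L, so units cancel)
Ratio = 1111 / 331 = 3.36

3.36


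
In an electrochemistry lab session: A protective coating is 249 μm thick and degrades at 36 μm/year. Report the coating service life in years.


Service life = thickness / degradation rate
Life = 249 / 36 = 6.9 years

6.9 years


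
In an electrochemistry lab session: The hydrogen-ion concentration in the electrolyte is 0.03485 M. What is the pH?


pH = −log10[H+]
pH = −log10(0.03485) = 1.46

1.46


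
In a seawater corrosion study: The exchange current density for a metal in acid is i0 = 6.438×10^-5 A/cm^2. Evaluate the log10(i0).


i0 = 6.438×10^-5 A/cm^2
log10(i0) = -4.191

-4.191


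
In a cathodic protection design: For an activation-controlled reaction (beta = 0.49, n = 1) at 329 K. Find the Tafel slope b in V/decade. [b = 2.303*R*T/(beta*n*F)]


Apply the Tafel slope relation: b = 2.303*R*T/(beta*n*F)
Numerator: 2.303 * 8.314 * 329 = 6299.41
Denominator: 0.49 * 1 * 96485 = 47277.65
b = 6299.41 / 47277.65 = 0.133 V/decade

0.133 V/decade


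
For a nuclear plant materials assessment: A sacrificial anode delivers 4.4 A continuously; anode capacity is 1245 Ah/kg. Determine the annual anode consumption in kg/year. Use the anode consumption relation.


Annual consumption = current * hours per year / capacity
Rate = 4.4 * 8760 / 1245 = 31.0 kg/year

31.0 kg/year


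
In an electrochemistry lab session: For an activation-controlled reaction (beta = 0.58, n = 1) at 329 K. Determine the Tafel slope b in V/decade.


Apply the Tafel slope relation: b = 2.303*R*T/(beta*n*F)
Numerator: 2.303 * 8.314 * 329 = 6299.41
Denominator: 0.58 * 1 * 96485 = 55961.3
b = 6299.41 / 55961.3 = 0.1126 V/decade

0.1126 V/decade


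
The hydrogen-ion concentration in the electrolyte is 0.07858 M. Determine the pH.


pH = −log10[H+]
pH = −log10(0.07858) = 1.1

1.1


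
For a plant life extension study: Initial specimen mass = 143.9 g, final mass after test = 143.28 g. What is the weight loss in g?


Weight loss = initial − final
WL = 143.9 − 143.28 = 0.62 g

0.62 g


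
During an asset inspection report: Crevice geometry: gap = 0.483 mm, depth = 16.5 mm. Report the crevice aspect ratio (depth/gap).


Aspect ratio = depth / gap
Ratio = 16.5 / 0.483 = 34.2

34.2


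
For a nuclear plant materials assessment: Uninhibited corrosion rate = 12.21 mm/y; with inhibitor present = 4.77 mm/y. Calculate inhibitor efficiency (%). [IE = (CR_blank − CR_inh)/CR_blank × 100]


Apply the inhibitor-efficiency definition: IE = (CR_blank − CR_inh)/CR_blank × 100
IE = (12.21 − 4.77) / 12.21 × 100
IE = 7.44 / 12.21 × 100 = 60.9 %

60.9 %


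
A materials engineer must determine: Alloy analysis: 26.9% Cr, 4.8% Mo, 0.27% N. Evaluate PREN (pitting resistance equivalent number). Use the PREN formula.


Apply the PREN formula: PREN = Cr + 3.3*Mo + 16*N
PREN = 26.9 + 3.3*4.8 + 16*0.27
PREN = 26.9 + 15.84 + 4.32 = 47.06

47.06


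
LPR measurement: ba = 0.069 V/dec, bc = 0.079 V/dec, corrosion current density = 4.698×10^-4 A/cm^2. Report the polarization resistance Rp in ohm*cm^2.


Apply the Stern-Geary equation: Rp = ba*bc / (2.303*icorr*(ba+bc))
ba*bc = 0.069*0.079 = 0.005451
ba+bc = 0.148; 2.303*icorr*(ba+bc) = 2.303*4.698×10^-4*0.148 = 1.6012851×10^-4
Rp = 0.005451 / 1.6012851×10^-4 = 34.0 ohm*cm^2

34.0 ohm*cm^2


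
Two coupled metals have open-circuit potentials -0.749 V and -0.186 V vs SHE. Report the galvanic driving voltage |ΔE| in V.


Driving voltage is the absolute potential difference.
|ΔE| = |-0.749 − (-0.186)| = 0.563 V

0.563 V


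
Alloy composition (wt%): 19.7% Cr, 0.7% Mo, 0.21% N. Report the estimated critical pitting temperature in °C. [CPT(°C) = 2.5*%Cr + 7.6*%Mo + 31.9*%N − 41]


Apply the ASTM G48 empirical CPT estimate: CPT(°C) = 2.5*%Cr + 7.6*%Mo + 31.9*%N − 41
2.5*19.7 = 49.25; 7.6*0.7 = 5.32; 31.9*0.21 = 6.699
CPT = 49.25 + 5.32 + 6.699 − 41 = 20.269 °C
Rounded to 0.1 °C: CPT ≈ 20.3 °C

20.3 °C


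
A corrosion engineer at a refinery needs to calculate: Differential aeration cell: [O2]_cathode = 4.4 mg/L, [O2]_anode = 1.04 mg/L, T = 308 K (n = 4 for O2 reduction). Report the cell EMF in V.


Apply the Nernst concentration-cell relation: E = (RT/nF)*ln(C_cathode/C_anode)
RT/nF = 8.314*308/(4*96485) = 0.006635 V
ln(4.4/1.04) = 1.44238
E = 0.006635 * 1.44238 = 0.00957 V

0.00957 V


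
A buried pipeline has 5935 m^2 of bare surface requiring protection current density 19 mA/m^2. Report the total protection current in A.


I = area * current density, then convert mA → A (÷1000)
I = 5935 * 19 / 1000 = 112.77 A

112.77 A


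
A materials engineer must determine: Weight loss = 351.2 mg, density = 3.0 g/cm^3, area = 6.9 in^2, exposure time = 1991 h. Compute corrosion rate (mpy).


Apply the mpy weight-loss relation: CR = 534 * W / (D * A * T)
Numerator: 534 * 351.2 = 187540.8
Denominator: 3.0 * 6.9 * 1991 = 41213.7
CR = 187540.8 / 41213.7 = 4.55045 mpy

4.55045 mpy


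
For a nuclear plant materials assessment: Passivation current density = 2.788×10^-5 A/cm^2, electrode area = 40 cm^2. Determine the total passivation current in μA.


I = i_pass * A, then convert A → μA (×10^6)
I = 2.788×10^-5 * 40 * 10^6 = 1115.2 μA

1115.2 μA


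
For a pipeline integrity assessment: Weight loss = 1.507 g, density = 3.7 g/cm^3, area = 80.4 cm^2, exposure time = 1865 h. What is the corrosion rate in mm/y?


Apply the mm/y weight-loss relation: CR = 87600 * W / (D * A * T)
Numerator: 87600 * 1.507 = 132013.2
Denominator: 3.7 * 80.4 * 1865 = 554800.2
CR = 132013.2 / 554800.2 = 0.237947 mm/y

0.237947 mm/y


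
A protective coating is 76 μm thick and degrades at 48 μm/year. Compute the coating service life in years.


Service life = thickness / degradation rate
Life = 76 / 48 = 1.6 years

1.6 years


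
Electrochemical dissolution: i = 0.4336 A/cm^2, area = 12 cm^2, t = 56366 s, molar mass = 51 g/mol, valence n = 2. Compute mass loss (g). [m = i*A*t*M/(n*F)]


Apply Faraday's law: m = i*A*t*M / (n*F)
Total charge passed Q = i*A*t = 0.4336*12*56366 = 293283.5712 C
m = Q*M/(n*F) = 293283.5712*51/(2*96485) = 77.5119 g

77.5119 g


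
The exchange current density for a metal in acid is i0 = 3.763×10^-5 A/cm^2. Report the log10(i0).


i0 = 3.763×10^-5 A/cm^2
log10(i0) = -4.424

-4.424


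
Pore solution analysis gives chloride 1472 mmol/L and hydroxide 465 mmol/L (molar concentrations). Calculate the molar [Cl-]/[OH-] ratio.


Threshold parameter = [Cl-] / [OH-] (molar basis; both in mmol/L, so units cancel)
Ratio = 1472 / 465 = 3.17

3.17


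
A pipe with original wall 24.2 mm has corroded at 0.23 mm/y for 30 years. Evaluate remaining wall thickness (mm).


Remaining wall = original − CR × time
t = 24.2 − 0.23*30 = 24.2 − 6.9 = 17.3 mm

17.3 mm


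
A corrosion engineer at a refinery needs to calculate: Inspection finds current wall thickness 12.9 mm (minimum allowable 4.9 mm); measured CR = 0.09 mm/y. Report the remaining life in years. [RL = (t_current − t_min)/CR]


Apply the remaining-life relation: RL = (t_current − t_min) / CR
RL = (12.9 − 4.9) / 0.09 = 8.0 / 0.09 = 88.9 years

88.9 years


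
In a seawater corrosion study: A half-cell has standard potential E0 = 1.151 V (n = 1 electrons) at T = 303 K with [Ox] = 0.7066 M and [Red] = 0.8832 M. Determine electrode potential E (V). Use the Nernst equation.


Apply the Nernst equation: E = E0 + (RT/nF)*ln([Ox]/[Red])
Step 1: RT/nF = 8.314*303/(1*96485) = 0.02610916 V
Step 2: [Ox]/[Red] = 0.7066/0.8832 = 0.800045
Step 3: ln(0.800045) = -0.223087
Step 4: correction = 0.02610916 * -0.223087 = -0.0058 V
E = 1.151 + -0.0058 = 1.1452 V

1.1452 V


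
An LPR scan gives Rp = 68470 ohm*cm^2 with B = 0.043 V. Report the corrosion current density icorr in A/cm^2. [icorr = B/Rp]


Apply the Stern-Geary relation: icorr = B / Rp
icorr = 0.043 / 68470 = 6.28×10^-7 A/cm^2

6.28×10^-7 A/cm^2


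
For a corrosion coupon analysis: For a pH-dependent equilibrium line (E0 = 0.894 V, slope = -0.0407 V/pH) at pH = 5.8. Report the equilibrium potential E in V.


Apply the Pourbaix line equation: E = E0 + slope*pH
E = 0.894 + (-0.0407)*5.8 = 0.894 + (-0.23606) = 0.65794 V
Rounded to 3 decimal places: E = 0.658 V

0.658 V


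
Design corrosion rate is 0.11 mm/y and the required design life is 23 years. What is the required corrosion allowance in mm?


Corrosion allowance = CR × design life
CA = 0.11 * 23 = 2.53 mm

2.53 mm


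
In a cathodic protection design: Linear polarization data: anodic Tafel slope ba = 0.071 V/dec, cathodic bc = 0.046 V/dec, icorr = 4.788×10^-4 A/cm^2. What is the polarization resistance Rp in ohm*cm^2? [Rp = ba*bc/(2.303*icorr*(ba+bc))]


Apply the Stern-Geary equation: Rp = ba*bc / (2.303*icorr*(ba+bc))
ba*bc = 0.071*0.046 = 0.003266
ba+bc = 0.117; 2.303*icorr*(ba+bc) = 2.303*4.788×10^-4*0.117 = 1.2901314×10^-4
Rp = 0.003266 / 1.2901314×10^-4 = 25.3 ohm*cm^2

25.3 ohm*cm^2


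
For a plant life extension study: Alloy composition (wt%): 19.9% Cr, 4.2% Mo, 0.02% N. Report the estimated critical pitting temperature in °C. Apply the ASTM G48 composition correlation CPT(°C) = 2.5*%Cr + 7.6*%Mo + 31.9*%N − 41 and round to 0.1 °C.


Apply the ASTM G48 empirical CPT estimate: CPT(°C) = 2.5*%Cr + 7.6*%Mo + 31.9*%N − 41
2.5*19.9 = 49.75; 7.6*4.2 = 31.92; 31.9*0.02 = 0.638
CPT = 49.75 + 31.92 + 0.638 − 41 = 41.308 °C
Rounded to 0.1 °C: CPT ≈ 41.3 °C

41.3 °C


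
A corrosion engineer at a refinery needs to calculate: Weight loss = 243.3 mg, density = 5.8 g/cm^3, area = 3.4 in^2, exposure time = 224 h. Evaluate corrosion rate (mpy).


Apply the mpy weight-loss relation: CR = 534 * W / (D * A * T)
Numerator: 534 * 243.3 = 129922.2
Denominator: 5.8 * 3.4 * 224 = 4417.28
CR = 129922.2 / 4417.28 = 29.412 mpy

29.412 mpy


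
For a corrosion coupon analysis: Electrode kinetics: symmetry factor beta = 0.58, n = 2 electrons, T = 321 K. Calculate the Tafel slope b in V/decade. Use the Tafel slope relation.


Apply the Tafel slope relation: b = 2.303*R*T/(beta*n*F)
Numerator: 2.303 * 8.314 * 321 = 6146.23
Denominator: 0.58 * 2 * 96485 = 111922.6
b = 6146.23 / 111922.6 = 0.0549 V/decade

0.0549 V/decade


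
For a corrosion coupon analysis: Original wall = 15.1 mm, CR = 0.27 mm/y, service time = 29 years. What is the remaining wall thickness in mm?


Remaining wall = original − CR × time
t = 15.1 − 0.27*29 = 15.1 − 7.83 = 7.27 mm

7.27 mm


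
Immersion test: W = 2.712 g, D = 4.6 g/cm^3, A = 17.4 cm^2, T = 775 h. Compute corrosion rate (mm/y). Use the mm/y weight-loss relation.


Apply the mm/y weight-loss relation: CR = 87600 * W / (D * A * T)
Numerator: 87600 * 2.712 = 237571.2
Denominator: 4.6 * 17.4 * 775 = 62031.0
CR = 237571.2 / 62031.0 = 3.8299 mm/y

3.8299 mm/y


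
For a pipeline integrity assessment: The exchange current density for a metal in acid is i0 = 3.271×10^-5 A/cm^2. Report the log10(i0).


i0 = 3.271×10^-5 A/cm^2
log10(i0) = -4.485

-4.485


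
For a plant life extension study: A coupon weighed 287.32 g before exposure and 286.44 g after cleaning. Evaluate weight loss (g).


Weight loss = initial − final
WL = 287.32 − 286.44 = 0.88 g

0.88 g


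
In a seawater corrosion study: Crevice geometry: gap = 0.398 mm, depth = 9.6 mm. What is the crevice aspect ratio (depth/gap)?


Aspect ratio = depth / gap
Ratio = 9.6 / 0.398 = 24.1

24.1


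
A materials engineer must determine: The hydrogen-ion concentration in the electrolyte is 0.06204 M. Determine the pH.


pH = −log10[H+]
pH = −log10(0.06204) = 1.21

1.21


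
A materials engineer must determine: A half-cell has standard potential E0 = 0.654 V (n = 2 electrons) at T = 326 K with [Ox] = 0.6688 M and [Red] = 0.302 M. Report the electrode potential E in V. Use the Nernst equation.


Apply the Nernst equation: E = E0 + (RT/nF)*ln([Ox]/[Red])
Step 1: RT/nF = 8.314*326/(2*96485) = 0.01404552 V
Step 2: [Ox]/[Red] = 0.6688/0.302 = 2.21457
Step 3: ln(2.21457) = 0.795058
Step 4: correction = 0.01404552 * 0.795058 = 0.0112 V
E = 0.654 + 0.0112 = 0.6652 V

0.6652 V


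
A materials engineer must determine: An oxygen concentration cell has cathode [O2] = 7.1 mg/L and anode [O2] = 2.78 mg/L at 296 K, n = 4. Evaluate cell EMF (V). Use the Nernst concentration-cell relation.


Apply the Nernst concentration-cell relation: E = (RT/nF)*ln(C_cathode/C_anode)
RT/nF = 8.314*296/(4*96485) = 0.00637649 V
ln(7.1/2.78) = 0.93764
E = 0.00637649 * 0.93764 = 0.00598 V

0.00598 V


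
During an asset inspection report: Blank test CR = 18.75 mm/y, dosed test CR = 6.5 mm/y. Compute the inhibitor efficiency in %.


Apply the inhibitor-efficiency definition: IE = (CR_blank − CR_inh)/CR_blank × 100
IE = (18.75 − 6.5) / 18.75 × 100
IE = 12.25 / 18.75 × 100 = 65.3 %

65.3 %


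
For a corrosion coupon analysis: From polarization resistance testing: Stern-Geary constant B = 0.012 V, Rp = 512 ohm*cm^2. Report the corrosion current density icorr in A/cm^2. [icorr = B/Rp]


Apply the Stern-Geary relation: icorr = B / Rp
icorr = 0.012 / 512 = 2.344×10^-5 A/cm^2

2.344×10^-5 A/cm^2


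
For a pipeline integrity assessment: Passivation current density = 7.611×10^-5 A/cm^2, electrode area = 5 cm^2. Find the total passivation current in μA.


I = i_pass * A, then convert A → μA (×10^6)
I = 7.611×10^-5 * 5 * 10^6 = 380.55 μA

380.55 μA


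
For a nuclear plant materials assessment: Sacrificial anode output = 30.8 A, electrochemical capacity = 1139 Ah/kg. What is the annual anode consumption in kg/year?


Annual consumption = current * hours per year / capacity
Rate = 30.8 * 8760 / 1139 = 236.9 kg/year

236.9 kg/year


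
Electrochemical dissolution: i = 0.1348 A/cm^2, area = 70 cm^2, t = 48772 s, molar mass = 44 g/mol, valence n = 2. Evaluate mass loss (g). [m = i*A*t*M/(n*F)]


Apply Faraday's law: m = i*A*t*M / (n*F)
Total charge passed Q = i*A*t = 0.1348*70*48772 = 460212.592 C
m = Q*M/(n*F) = 460212.592*44/(2*96485) = 104.935 g

104.935 g


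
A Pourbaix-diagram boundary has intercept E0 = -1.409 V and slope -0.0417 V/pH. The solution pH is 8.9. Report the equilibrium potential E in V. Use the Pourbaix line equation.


Apply the Pourbaix line equation: E = E0 + slope*pH
E = -1.409 + (-0.0417)*8.9 = -1.409 + (-0.37113) = -1.78013 V
Rounded to 4 decimal places: E = -1.7801 V

-1.7801 V


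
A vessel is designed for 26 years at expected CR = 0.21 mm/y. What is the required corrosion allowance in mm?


Corrosion allowance = CR × design life
CA = 0.21 * 26 = 5.46 mm

5.46 mm


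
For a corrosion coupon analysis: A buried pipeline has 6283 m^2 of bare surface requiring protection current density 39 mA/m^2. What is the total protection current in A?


I = area * current density, then convert mA → A (÷1000)
I = 6283 * 39 / 1000 = 245.04 A

245.04 A


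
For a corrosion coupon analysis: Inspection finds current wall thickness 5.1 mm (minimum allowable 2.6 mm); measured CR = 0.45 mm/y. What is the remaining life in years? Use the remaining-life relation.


Apply the remaining-life relation: RL = (t_current − t_min) / CR
RL = (5.1 − 2.6) / 0.45 = 2.5 / 0.45 = 5.6 years

5.6 years


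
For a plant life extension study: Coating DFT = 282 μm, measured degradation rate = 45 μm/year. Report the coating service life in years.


Service life = thickness / degradation rate
Life = 282 / 45 = 6.3 years

6.3 years


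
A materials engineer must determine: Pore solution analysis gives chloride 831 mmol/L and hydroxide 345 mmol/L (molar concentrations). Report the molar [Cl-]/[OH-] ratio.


Threshold parameter = [Cl-] / [OH-] (molar basis; both in mmol/L, so units cancel)
Ratio = 831 / 345 = 2.41

2.41


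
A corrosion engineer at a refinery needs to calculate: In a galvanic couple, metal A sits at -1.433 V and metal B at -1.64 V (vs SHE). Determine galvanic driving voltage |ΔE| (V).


Driving voltage is the absolute potential difference.
|ΔE| = |-1.433 − (-1.64)| = 0.207 V

0.207 V


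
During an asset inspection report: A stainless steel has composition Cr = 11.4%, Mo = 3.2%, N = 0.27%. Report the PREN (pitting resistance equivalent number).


Apply the PREN formula: PREN = Cr + 3.3*Mo + 16*N
PREN = 11.4 + 3.3*3.2 + 16*0.27
PREN = 11.4 + 10.56 + 4.32 = 26.28

26.28


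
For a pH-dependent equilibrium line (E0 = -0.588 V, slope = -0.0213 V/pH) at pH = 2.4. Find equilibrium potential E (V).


Apply the Pourbaix line equation: E = E0 + slope*pH
E = -0.588 + (-0.0213)*2.4 = -0.588 + (-0.05112) = -0.63912 V
Rounded to 3 decimal places: E = -0.639 V

-0.639 V


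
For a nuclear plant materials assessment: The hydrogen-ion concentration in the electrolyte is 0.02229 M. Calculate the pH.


pH = −log10[H+]
pH = −log10(0.02229) = 1.65

1.65


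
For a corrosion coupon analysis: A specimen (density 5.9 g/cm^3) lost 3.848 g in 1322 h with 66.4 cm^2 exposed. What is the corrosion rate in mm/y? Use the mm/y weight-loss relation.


Apply the mm/y weight-loss relation: CR = 87600 * W / (D * A * T)
Numerator: 87600 * 3.848 = 337084.8
Denominator: 5.9 * 66.4 * 1322 = 517906.72
CR = 337084.8 / 517906.72 = 0.6509 mm/y

0.6509 mm/y


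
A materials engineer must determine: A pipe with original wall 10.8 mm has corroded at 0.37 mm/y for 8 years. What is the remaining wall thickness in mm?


Remaining wall = original − CR × time
t = 10.8 − 0.37*8 = 10.8 − 2.96 = 7.84 mm

7.84 mm
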